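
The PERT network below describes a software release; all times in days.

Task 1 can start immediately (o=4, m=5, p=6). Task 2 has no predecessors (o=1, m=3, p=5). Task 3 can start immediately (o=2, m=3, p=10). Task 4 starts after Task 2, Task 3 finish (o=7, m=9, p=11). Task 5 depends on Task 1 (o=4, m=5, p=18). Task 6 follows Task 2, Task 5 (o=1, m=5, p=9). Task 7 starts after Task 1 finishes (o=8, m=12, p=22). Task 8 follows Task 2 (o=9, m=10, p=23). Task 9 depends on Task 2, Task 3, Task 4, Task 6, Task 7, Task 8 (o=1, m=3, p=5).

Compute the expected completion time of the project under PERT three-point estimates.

te_Task 1 = (4 + 4·5 + 6)/6 = 30/6 = 5
te_Task 2 = (1 + 4·3 + 5)/6 = 18/6 = 3
te_Task 3 = (2 + 4·3 + 10)/6 = 24/6 = 4
te_Task 4 = (7 + 4·9 + 11)/6 = 54/6 = 9
te_Task 5 = (4 + 4·5 + 18)/6 = 42/6 = 7
te_Task 6 = (1 + 4·5 + 9)/6 = 30/6 = 5
te_Task 7 = (8 + 4·12 + 22)/6 = 78/6 = 13
te_Task 8 = (9 + 4·10 + 23)/6 = 72/6 = 12
te_Task 9 = (1 + 4·3 + 5)/6 = 18/6 = 3

Forward pass:
ES_Task 1 = 0; EF_Task 1 = 5
ES_Task 2 = 0; EF_Task 2 = 3
ES_Task 3 = 0; EF_Task 3 = 4
ES_Task 4 = max(EF_Task 2=3, EF_Task 3=4) = 4; EF_Task 4 = 4+9 = 13
ES_Task 5 = 5; EF_Task 5 = 5+7 = 12
ES_Task 6 = max(EF_Task 2=3, EF_Task 5=12) = 12; EF_Task 6 = 12+5 = 17
ES_Task 7 = 5; EF_Task 7 = 5+13 = 18
ES_Task 8 = 3; EF_Task 8 = 3+12 = 15
ES_Task 9 = max(EF_Task 2=3, EF_Task 3=4, EF_Task 4=13, EF_Task 6=17, EF_Task 7=18, EF_Task 8=15) = 18; EF_Task 9 = 18+3 = 21
Expected project duration μ = 21 days. Critical path: Task 1 → Task 7 → Task 9.

21 days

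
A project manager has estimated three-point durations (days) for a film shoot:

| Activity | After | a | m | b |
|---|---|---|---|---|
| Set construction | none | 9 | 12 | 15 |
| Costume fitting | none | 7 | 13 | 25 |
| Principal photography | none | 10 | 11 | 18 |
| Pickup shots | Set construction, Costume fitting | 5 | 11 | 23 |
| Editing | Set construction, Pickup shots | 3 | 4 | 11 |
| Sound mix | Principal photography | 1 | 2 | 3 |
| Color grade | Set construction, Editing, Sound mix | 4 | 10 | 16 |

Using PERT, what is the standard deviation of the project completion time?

te_Set construction = (9 + 4·12 + 15)/6 = 72/6 = 12; σ²_Set construction = ((15−9)/6)² = 1.000
te_Costume fitting = (7 + 4·13 + 25)/6 = 84/6 = 14; σ²_Costume fitting = ((25−7)/6)² = 9.000
te_Principal photography = (10 + 4·11 + 18)/6 = 72/6 = 12; σ²_Principal photography = ((18−10)/6)² = 1.778
te_Pickup shots = (5 + 4·11 + 23)/6 = 72/6 = 12; σ²_Pickup shots = ((23−5)/6)² = 9.000
te_Editing = (3 + 4·4 + 11)/6 = 30/6 = 5; σ²_Editing = ((11−3)/6)² = 1.778
te_Sound mix = (1 + 4·2 + 3)/6 = 12/6 = 2; σ²_Sound mix = ((3−1)/6)² = 0.111
te_Color grade = (4 + 4·10 + 16)/6 = 60/6 = 10; σ²_Color grade = ((16−4)/6)² = 4.000

Forward pass:
ES_Set construction = 0; EF_Set construction = 12
ES_Costume fitting = 0; EF_Costume fitting = 14
ES_Principal photography = 0; EF_Principal photography = 12
ES_Pickup shots = max(EF_Set construction=12, EF_Costume fitting=14) = 14; EF_Pickup shots = 14+12 = 26
ES_Editing = max(EF_Set construction=12, EF_Pickup shots=26) = 26; EF_Editing = 26+5 = 31
ES_Sound mix = 12; EF_Sound mix = 12+2 = 14
ES_Color grade = max(EF_Set construction=12, EF_Editing=31, EF_Sound mix=14) = 31; EF_Color grade = 31+10 = 41
Expected project duration μ = 41 days. Critical path: Costume fitting → Pickup shots → Editing → Color grade.

Variance along critical path = 9.000 + 9.000 + 1.778 + 4.000 = 23.778
σ = √23.778 = 4.876 days

4.88 days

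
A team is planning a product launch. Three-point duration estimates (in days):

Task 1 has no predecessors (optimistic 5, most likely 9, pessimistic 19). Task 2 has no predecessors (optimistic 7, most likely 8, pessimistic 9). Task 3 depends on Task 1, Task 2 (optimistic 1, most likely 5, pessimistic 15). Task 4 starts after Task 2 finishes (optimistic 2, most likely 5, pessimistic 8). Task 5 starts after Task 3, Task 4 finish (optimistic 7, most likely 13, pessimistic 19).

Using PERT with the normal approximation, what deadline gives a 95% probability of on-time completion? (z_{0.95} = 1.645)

35.3 days

te_Task 1 = (5 + 4·9 + 19)/6 = 60/6 = 10; σ²_Task 1 = ((19−5)/6)² = 5.444
te_Task 2 = (7 + 4·8 + 9)/6 = 48/6 = 8; σ²_Task 2 = ((9−7)/6)² = 0.111
te_Task 3 = (1 + 4·5 + 15)/6 = 36/6 = 6; σ²_Task 3 = ((15−1)/6)² = 5.444
te_Task 4 = (2 + 4·5 + 8)/6 = 30/6 = 5; σ²_Task 4 = ((8−2)/6)² = 1.000
te_Task 5 = (7 + 4·13 + 19)/6 = 78/6 = 13; σ²_Task 5 = ((19−7)/6)² = 4.000

Forward pass:
ES_Task 1 = 0; EF_Task 1 = 10
ES_Task 2 = 0; EF_Task 2 = 8
ES_Task 3 = max(EF_Task 1=10, EF_Task 2=8) = 10; EF_Task 3 = 10+6 = 16
ES_Task 4 = 8; EF_Task 4 = 8+5 = 13
ES_Task 5 = max(EF_Task 3=16, EF_Task 4=13) = 16; EF_Task 5 = 16+13 = 29
Expected project duration μ = 29 days. Critical path: Task 1 → Task 3 → Task 5.

Variance along critical path = 5.444 + 5.444 + 4.000 = 14.889; σ = 3.859 days.
D = μ + z·σ = 29 + 1.645·3.859 = 35.3 days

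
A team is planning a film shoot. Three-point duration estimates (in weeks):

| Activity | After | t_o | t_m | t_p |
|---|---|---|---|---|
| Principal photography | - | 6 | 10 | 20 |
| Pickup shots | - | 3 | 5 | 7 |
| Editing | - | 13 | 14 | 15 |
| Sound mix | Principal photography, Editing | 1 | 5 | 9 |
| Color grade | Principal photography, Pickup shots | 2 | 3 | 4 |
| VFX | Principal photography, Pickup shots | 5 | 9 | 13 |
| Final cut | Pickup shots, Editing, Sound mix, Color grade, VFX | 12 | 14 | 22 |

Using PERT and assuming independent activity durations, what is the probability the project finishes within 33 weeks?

te_Principal photography = (6 + 4·10 + 20)/6 = 66/6 = 11; σ²_Principal photography = ((20−6)/6)² = 5.444
te_Pickup shots = (3 + 4·5 + 7)/6 = 30/6 = 5; σ²_Pickup shots = ((7−3)/6)² = 0.444
te_Editing = (13 + 4·14 + 15)/6 = 84/6 = 14; σ²_Editing = ((15−13)/6)² = 0.111
te_Sound mix = (1 + 4·5 + 9)/6 = 30/6 = 5; σ²_Sound mix = ((9−1)/6)² = 1.778
te_Color grade = (2 + 4·3 + 4)/6 = 18/6 = 3; σ²_Color grade = ((4−2)/6)² = 0.111
te_VFX = (5 + 4·9 + 13)/6 = 54/6 = 9; σ²_VFX = ((13−5)/6)² = 1.778
te_Final cut = (12 + 4·14 + 22)/6 = 90/6 = 15; σ²_Final cut = ((22−12)/6)² = 2.778

Forward pass:
ES_Principal photography = 0; EF_Principal photography = 11
ES_Pickup shots = 0; EF_Pickup shots = 5
ES_Editing = 0; EF_Editing = 14
ES_Sound mix = max(EF_Principal photography=11, EF_Editing=14) = 14; EF_Sound mix = 14+5 = 19
ES_Color grade = max(EF_Principal photography=11, EF_Pickup shots=5) = 11; EF_Color grade = 11+3 = 14
ES_VFX = max(EF_Principal photography=11, EF_Pickup shots=5) = 11; EF_VFX = 11+9 = 20
ES_Final cut = max(EF_Pickup shots=5, EF_Editing=14, EF_Sound mix=19, EF_Color grade=14, EF_VFX=20) = 20; EF_Final cut = 20+15 = 35
Expected project duration μ = 35 weeks. Critical path: Principal photography → VFX → Final cut.

Variance along critical path = 5.444 + 1.778 + 2.778 = 10.000; σ = √10.000 = 3.162 weeks.
Z = (33 − 35) / 3.162 = -0.632
P(T ≤ 33) = Φ(-0.632) ≈ 0.264

0.264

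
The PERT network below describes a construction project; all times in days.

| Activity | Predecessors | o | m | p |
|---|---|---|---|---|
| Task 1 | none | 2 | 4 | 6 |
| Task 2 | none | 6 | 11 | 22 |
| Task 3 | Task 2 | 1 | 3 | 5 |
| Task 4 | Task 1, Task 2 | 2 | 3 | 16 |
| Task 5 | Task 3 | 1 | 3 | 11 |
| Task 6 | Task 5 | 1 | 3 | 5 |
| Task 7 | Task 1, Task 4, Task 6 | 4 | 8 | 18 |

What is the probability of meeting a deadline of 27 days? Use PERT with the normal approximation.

te_Task 1 = (2 + 4·4 + 6)/6 = 24/6 = 4; σ²_Task 1 = ((6−2)/6)² = 0.444
te_Task 2 = (6 + 4·11 + 22)/6 = 72/6 = 12; σ²_Task 2 = ((22−6)/6)² = 7.111
te_Task 3 = (1 + 4·3 + 5)/6 = 18/6 = 3; σ²_Task 3 = ((5−1)/6)² = 0.444
te_Task 4 = (2 + 4·3 + 16)/6 = 30/6 = 5; σ²_Task 4 = ((16−2)/6)² = 5.444
te_Task 5 = (1 + 4·3 + 11)/6 = 24/6 = 4; σ²_Task 5 = ((11−1)/6)² = 2.778
te_Task 6 = (1 + 4·3 + 5)/6 = 18/6 = 3; σ²_Task 6 = ((5−1)/6)² = 0.444
te_Task 7 = (4 + 4·8 + 18)/6 = 54/6 = 9; σ²_Task 7 = ((18−4)/6)² = 5.444

Forward pass:
ES_Task 1 = 0; EF_Task 1 = 4
ES_Task 2 = 0; EF_Task 2 = 12
ES_Task 3 = 12; EF_Task 3 = 12+3 = 15
ES_Task 4 = max(EF_Task 1=4, EF_Task 2=12) = 12; EF_Task 4 = 12+5 = 17
ES_Task 5 = 15; EF_Task 5 = 15+4 = 19
ES_Task 6 = 19; EF_Task 6 = 19+3 = 22
ES_Task 7 = max(EF_Task 1=4, EF_Task 4=17, EF_Task 6=22) = 22; EF_Task 7 = 22+9 = 31
Expected project duration μ = 31 days. Critical path: Task 2 → Task 3 → Task 5 → Task 6 → Task 7.

Variance along critical path = 7.111 + 0.444 + 2.778 + 0.444 + 5.444 = 16.222; σ = √16.222 = 4.028 days.
Z = (27 − 31) / 4.028 = -0.993
P(T ≤ 27) = Φ(-0.993) ≈ 0.160

0.160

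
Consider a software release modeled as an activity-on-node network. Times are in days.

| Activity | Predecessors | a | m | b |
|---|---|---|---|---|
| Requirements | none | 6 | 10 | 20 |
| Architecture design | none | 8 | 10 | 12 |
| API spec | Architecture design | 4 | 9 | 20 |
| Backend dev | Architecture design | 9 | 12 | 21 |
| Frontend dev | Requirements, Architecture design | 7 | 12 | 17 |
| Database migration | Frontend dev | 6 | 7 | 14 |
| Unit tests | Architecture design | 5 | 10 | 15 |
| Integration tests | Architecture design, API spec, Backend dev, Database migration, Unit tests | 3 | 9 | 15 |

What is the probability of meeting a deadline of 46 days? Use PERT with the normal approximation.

te_Requirements = (6 + 4·10 + 20)/6 = 66/6 = 11; σ²_Requirements = ((20−6)/6)² = 5.444
te_Architecture design = (8 + 4·10 + 12)/6 = 60/6 = 10; σ²_Architecture design = ((12−8)/6)² = 0.444
te_API spec = (4 + 4·9 + 20)/6 = 60/6 = 10; σ²_API spec = ((20−4)/6)² = 7.111
te_Backend dev = (9 + 4·12 + 21)/6 = 78/6 = 13; σ²_Backend dev = ((21−9)/6)² = 4.000
te_Frontend dev = (7 + 4·12 + 17)/6 = 72/6 = 12; σ²_Frontend dev = ((17−7)/6)² = 2.778
te_Database migration = (6 + 4·7 + 14)/6 = 48/6 = 8; σ²_Database migration = ((14−6)/6)² = 1.778
te_Unit tests = (5 + 4·10 + 15)/6 = 60/6 = 10; σ²_Unit tests = ((15−5)/6)² = 2.778
te_Integration tests = (3 + 4·9 + 15)/6 = 54/6 = 9; σ²_Integration tests = ((15−3)/6)² = 4.000

Forward pass:
ES_Requirements = 0; EF_Requirements = 11
ES_Architecture design = 0; EF_Architecture design = 10
ES_API spec = 10; EF_API spec = 10+10 = 20
ES_Backend dev = 10; EF_Backend dev = 10+13 = 23
ES_Frontend dev = max(EF_Requirements=11, EF_Architecture design=10) = 11; EF_Frontend dev = 11+12 = 23
ES_Database migration = 23; EF_Database migration = 23+8 = 31
ES_Unit tests = 10; EF_Unit tests = 10+10 = 20
ES_Integration tests = max(EF_Architecture design=10, EF_API spec=20, EF_Backend dev=23, EF_Database migration=31, EF_Unit tests=20) = 31; EF_Integration tests = 31+9 = 40
Expected project duration μ = 40 days. Critical path: Requirements → Frontend dev → Database migration → Integration tests.

Variance along critical path = 5.444 + 2.778 + 1.778 + 4.000 = 14.000; σ = √14.000 = 3.742 days.
Z = (46 − 40) / 3.742 = 1.604
P(T ≤ 46) = Φ(1.604) ≈ 0.946

0.946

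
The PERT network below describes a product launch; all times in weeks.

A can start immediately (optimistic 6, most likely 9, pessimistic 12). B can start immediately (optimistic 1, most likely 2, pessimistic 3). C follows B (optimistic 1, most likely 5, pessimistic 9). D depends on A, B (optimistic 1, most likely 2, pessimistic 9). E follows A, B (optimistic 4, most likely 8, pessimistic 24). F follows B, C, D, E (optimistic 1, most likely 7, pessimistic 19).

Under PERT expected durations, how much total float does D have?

7 weeks

te_A = (6 + 4·9 + 12)/6 = 54/6 = 9
te_B = (1 + 4·2 + 3)/6 = 12/6 = 2
te_C = (1 + 4·5 + 9)/6 = 30/6 = 5
te_D = (1 + 4·2 + 9)/6 = 18/6 = 3
te_E = (4 + 4·8 + 24)/6 = 60/6 = 10
te_F = (1 + 4·7 + 19)/6 = 48/6 = 8

Forward pass:
ES_A = 0; EF_A = 9
ES_B = 0; EF_B = 2
ES_C = 2; EF_C = 2+5 = 7
ES_D = max(EF_A=9, EF_B=2) = 9; EF_D = 9+3 = 12
ES_E = max(EF_A=9, EF_B=2) = 9; EF_E = 9+10 = 19
ES_F = max(EF_B=2, EF_C=7, EF_D=12, EF_E=19) = 19; EF_F = 19+8 = 27
Expected project duration μ = 27 weeks. Critical path: A → E → F.

Backward pass:
LF_F = 27; LS_F = 27−8 = 19
LF_E = LS_F = 19; LS_E = 19−10 = 9
LF_D = LS_F = 19; LS_D = 19−3 = 16
LF_C = LS_F = 19; LS_C = 19−5 = 14
LF_B = min(LS_C=14, LS_D=16, LS_E=9, LS_F=19) = 9; LS_B = 9−2 = 7
LF_A = min(LS_D=16, LS_E=9) = 9; LS_A = 9−9 = 0
Slack_D = LS_D − ES_D = 16 − 9 = 7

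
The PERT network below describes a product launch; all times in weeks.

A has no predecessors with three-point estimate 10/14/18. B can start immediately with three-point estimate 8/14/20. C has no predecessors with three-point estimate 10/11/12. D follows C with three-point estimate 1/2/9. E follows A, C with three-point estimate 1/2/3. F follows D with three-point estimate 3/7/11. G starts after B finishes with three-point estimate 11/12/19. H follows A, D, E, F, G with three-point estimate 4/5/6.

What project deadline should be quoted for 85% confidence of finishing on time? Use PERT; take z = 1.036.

34.5 weeks

te_A = (10 + 4·14 + 18)/6 = 84/6 = 14; σ²_A = ((18−10)/6)² = 1.778
te_B = (8 + 4·14 + 20)/6 = 84/6 = 14; σ²_B = ((20−8)/6)² = 4.000
te_C = (10 + 4·11 + 12)/6 = 66/6 = 11; σ²_C = ((12−10)/6)² = 0.111
te_D = (1 + 4·2 + 9)/6 = 18/6 = 3; σ²_D = ((9−1)/6)² = 1.778
te_E = (1 + 4·2 + 3)/6 = 12/6 = 2; σ²_E = ((3−1)/6)² = 0.111
te_F = (3 + 4·7 + 11)/6 = 42/6 = 7; σ²_F = ((11−3)/6)² = 1.778
te_G = (11 + 4·12 + 19)/6 = 78/6 = 13; σ²_G = ((19−11)/6)² = 1.778
te_H = (4 + 4·5 + 6)/6 = 30/6 = 5; σ²_H = ((6−4)/6)² = 0.111

Forward pass:
ES_A = 0; EF_A = 14
ES_B = 0; EF_B = 14
ES_C = 0; EF_C = 11
ES_D = 11; EF_D = 11+3 = 14
ES_E = max(EF_A=14, EF_C=11) = 14; EF_E = 14+2 = 16
ES_F = 14; EF_F = 14+7 = 21
ES_G = 14; EF_G = 14+13 = 27
ES_H = max(EF_A=14, EF_D=14, EF_E=16, EF_F=21, EF_G=27) = 27; EF_H = 27+5 = 32
Expected project duration μ = 32 weeks. Critical path: B → G → H.

Variance along critical path = 4.000 + 1.778 + 0.111 = 5.889; σ = 2.427 weeks.
D = μ + z·σ = 32 + 1.036·2.427 = 34.5 weeks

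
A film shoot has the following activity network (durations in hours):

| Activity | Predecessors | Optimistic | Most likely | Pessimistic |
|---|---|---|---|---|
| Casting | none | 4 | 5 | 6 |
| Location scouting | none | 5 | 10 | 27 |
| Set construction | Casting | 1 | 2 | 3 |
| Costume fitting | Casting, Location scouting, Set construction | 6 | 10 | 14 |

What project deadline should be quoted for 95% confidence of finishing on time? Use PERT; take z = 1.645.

28.4 hours

te_Casting = (4 + 4·5 + 6)/6 = 30/6 = 5; σ²_Casting = ((6−4)/6)² = 0.111
te_Location scouting = (5 + 4·10 + 27)/6 = 72/6 = 12; σ²_Location scouting = ((27−5)/6)² = 13.444
te_Set construction = (1 + 4·2 + 3)/6 = 12/6 = 2; σ²_Set construction = ((3−1)/6)² = 0.111
te_Costume fitting = (6 + 4·10 + 14)/6 = 60/6 = 10; σ²_Costume fitting = ((14−6)/6)² = 1.778

Forward pass:
ES_Casting = 0; EF_Casting = 5
ES_Location scouting = 0; EF_Location scouting = 12
ES_Set construction = 5; EF_Set construction = 5+2 = 7
ES_Costume fitting = max(EF_Casting=5, EF_Location scouting=12, EF_Set construction=7) = 12; EF_Costume fitting = 12+10 = 22
Expected project duration μ = 22 hours. Critical path: Location scouting → Costume fitting.

Variance along critical path = 13.444 + 1.778 = 15.222; σ = 3.902 hours.
D = μ + z·σ = 22 + 1.645·3.902 = 28.4 hours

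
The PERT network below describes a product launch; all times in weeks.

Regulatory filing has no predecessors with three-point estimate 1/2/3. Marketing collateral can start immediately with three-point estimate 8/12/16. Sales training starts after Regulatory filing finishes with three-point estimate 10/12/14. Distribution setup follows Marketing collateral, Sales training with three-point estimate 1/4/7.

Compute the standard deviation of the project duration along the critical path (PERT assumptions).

te_Regulatory filing = (1 + 4·2 + 3)/6 = 12/6 = 2; σ²_Regulatory filing = ((3−1)/6)² = 0.111
te_Marketing collateral = (8 + 4·12 + 16)/6 = 72/6 = 12; σ²_Marketing collateral = ((16−8)/6)² = 1.778
te_Sales training = (10 + 4·12 + 14)/6 = 72/6 = 12; σ²_Sales training = ((14−10)/6)² = 0.444
te_Distribution setup = (1 + 4·4 + 7)/6 = 24/6 = 4; σ²_Distribution setup = ((7−1)/6)² = 1.000

Forward pass:
ES_Regulatory filing = 0; EF_Regulatory filing = 2
ES_Marketing collateral = 0; EF_Marketing collateral = 12
ES_Sales training = 2; EF_Sales training = 2+12 = 14
ES_Distribution setup = max(EF_Marketing collateral=12, EF_Sales training=14) = 14; EF_Distribution setup = 14+4 = 18
Expected project duration μ = 18 weeks. Critical path: Regulatory filing → Sales training → Distribution setup.

Variance along critical path = 0.111 + 0.444 + 1.000 = 1.556
σ = √1.556 = 1.247 weeks

1.25 weeks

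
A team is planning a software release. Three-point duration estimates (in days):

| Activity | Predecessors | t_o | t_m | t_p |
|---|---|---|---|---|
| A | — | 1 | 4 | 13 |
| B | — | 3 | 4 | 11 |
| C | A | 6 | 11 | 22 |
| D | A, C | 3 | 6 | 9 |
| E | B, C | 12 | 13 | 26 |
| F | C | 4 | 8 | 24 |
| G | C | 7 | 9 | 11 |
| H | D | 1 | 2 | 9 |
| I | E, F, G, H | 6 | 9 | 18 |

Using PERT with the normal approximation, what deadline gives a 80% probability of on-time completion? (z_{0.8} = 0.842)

45.8 days

te_A = (1 + 4·4 + 13)/6 = 30/6 = 5; σ²_A = ((13−1)/6)² = 4.000
te_B = (3 + 4·4 + 11)/6 = 30/6 = 5; σ²_B = ((11−3)/6)² = 1.778
te_C = (6 + 4·11 + 22)/6 = 72/6 = 12; σ²_C = ((22−6)/6)² = 7.111
te_D = (3 + 4·6 + 9)/6 = 36/6 = 6; σ²_D = ((9−3)/6)² = 1.000
te_E = (12 + 4·13 + 26)/6 = 90/6 = 15; σ²_E = ((26−12)/6)² = 5.444
te_F = (4 + 4·8 + 24)/6 = 60/6 = 10; σ²_F = ((24−4)/6)² = 11.111
te_G = (7 + 4·9 + 11)/6 = 54/6 = 9; σ²_G = ((11−7)/6)² = 0.444
te_H = (1 + 4·2 + 9)/6 = 18/6 = 3; σ²_H = ((9−1)/6)² = 1.778
te_I = (6 + 4·9 + 18)/6 = 60/6 = 10; σ²_I = ((18−6)/6)² = 4.000

Forward pass:
ES_A = 0; EF_A = 5
ES_B = 0; EF_B = 5
ES_C = 5; EF_C = 5+12 = 17
ES_D = max(EF_A=5, EF_C=17) = 17; EF_D = 17+6 = 23
ES_E = max(EF_B=5, EF_C=17) = 17; EF_E = 17+15 = 32
ES_F = 17; EF_F = 17+10 = 27
ES_G = 17; EF_G = 17+9 = 26
ES_H = 23; EF_H = 23+3 = 26
ES_I = max(EF_E=32, EF_F=27, EF_G=26, EF_H=26) = 32; EF_I = 32+10 = 42
Expected project duration μ = 42 days. Critical path: A → C → E → I.

Variance along critical path = 4.000 + 7.111 + 5.444 + 4.000 = 20.556; σ = 4.534 days.
D = μ + z·σ = 42 + 0.842·4.534 = 45.8 days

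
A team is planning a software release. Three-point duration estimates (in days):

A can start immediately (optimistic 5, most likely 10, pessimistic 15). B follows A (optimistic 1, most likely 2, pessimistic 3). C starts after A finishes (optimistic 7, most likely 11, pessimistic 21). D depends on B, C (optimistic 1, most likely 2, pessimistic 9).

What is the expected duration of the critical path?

te_A = (5 + 4·10 + 15)/6 = 60/6 = 10
te_B = (1 + 4·2 + 3)/6 = 12/6 = 2
te_C = (7 + 4·11 + 21)/6 = 72/6 = 12
te_D = (1 + 4·2 + 9)/6 = 18/6 = 3

Forward pass:
ES_A = 0; EF_A = 10
ES_B = 10; EF_B = 10+2 = 12
ES_C = 10; EF_C = 10+12 = 22
ES_D = max(EF_B=12, EF_C=22) = 22; EF_D = 22+3 = 25
Expected project duration μ = 25 days. Critical path: A → C → D.

25 days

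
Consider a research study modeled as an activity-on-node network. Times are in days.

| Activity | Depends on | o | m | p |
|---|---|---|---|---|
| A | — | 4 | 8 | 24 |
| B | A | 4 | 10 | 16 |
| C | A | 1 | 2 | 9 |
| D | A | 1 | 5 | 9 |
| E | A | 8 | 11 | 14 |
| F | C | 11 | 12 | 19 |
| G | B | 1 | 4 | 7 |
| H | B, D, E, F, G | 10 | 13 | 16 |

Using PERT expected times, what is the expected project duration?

te_A = (4 + 4·8 + 24)/6 = 60/6 = 10
te_B = (4 + 4·10 + 16)/6 = 60/6 = 10
te_C = (1 + 4·2 + 9)/6 = 18/6 = 3
te_D = (1 + 4·5 + 9)/6 = 30/6 = 5
te_E = (8 + 4·11 + 14)/6 = 66/6 = 11
te_F = (11 + 4·12 + 19)/6 = 78/6 = 13
te_G = (1 + 4·4 + 7)/6 = 24/6 = 4
te_H = (10 + 4·13 + 16)/6 = 78/6 = 13

Forward pass:
ES_A = 0; EF_A = 10
ES_B = 10; EF_B = 10+10 = 20
ES_C = 10; EF_C = 10+3 = 13
ES_D = 10; EF_D = 10+5 = 15
ES_E = 10; EF_E = 10+11 = 21
ES_F = 13; EF_F = 13+13 = 26
ES_G = 20; EF_G = 20+4 = 24
ES_H = max(EF_B=20, EF_D=15, EF_E=21, EF_F=26, EF_G=24) = 26; EF_H = 26+13 = 39
Expected project duration μ = 39 days. Critical path: A → C → F → H.

39 days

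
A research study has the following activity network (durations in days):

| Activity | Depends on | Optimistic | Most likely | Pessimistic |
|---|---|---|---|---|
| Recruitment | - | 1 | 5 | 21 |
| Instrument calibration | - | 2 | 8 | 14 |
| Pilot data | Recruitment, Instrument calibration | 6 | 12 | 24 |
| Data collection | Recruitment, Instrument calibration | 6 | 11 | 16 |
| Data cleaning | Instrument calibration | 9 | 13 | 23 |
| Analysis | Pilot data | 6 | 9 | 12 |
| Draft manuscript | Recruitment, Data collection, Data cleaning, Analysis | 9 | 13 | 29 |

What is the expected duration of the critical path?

te_Recruitment = (1 + 4·5 + 21)/6 = 42/6 = 7
te_Instrument calibration = (2 + 4·8 + 14)/6 = 48/6 = 8
te_Pilot data = (6 + 4·12 + 24)/6 = 78/6 = 13
te_Data collection = (6 + 4·11 + 16)/6 = 66/6 = 11
te_Data cleaning = (9 + 4·13 + 23)/6 = 84/6 = 14
te_Analysis = (6 + 4·9 + 12)/6 = 54/6 = 9
te_Draft manuscript = (9 + 4·13 + 29)/6 = 90/6 = 15

Forward pass:
ES_Recruitment = 0; EF_Recruitment = 7
ES_Instrument calibration = 0; EF_Instrument calibration = 8
ES_Pilot data = max(EF_Recruitment=7, EF_Instrument calibration=8) = 8; EF_Pilot data = 8+13 = 21
ES_Data collection = max(EF_Recruitment=7, EF_Instrument calibration=8) = 8; EF_Data collection = 8+11 = 19
ES_Data cleaning = 8; EF_Data cleaning = 8+14 = 22
ES_Analysis = 21; EF_Analysis = 21+9 = 30
ES_Draft manuscript = max(EF_Recruitment=7, EF_Data collection=19, EF_Data cleaning=22, EF_Analysis=30) = 30; EF_Draft manuscript = 30+15 = 45
Expected project duration μ = 45 days. Critical path: Instrument calibration → Pilot data → Analysis → Draft manuscript.

45 days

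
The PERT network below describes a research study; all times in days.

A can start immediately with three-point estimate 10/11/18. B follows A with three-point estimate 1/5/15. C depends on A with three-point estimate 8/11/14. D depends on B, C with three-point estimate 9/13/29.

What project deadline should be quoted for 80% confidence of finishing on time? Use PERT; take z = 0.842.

te_A = (10 + 4·11 + 18)/6 = 72/6 = 12; σ²_A = ((18−10)/6)² = 1.778
te_B = (1 + 4·5 + 15)/6 = 36/6 = 6; σ²_B = ((15−1)/6)² = 5.444
te_C = (8 + 4·11 + 14)/6 = 66/6 = 11; σ²_C = ((14−8)/6)² = 1.000
te_D = (9 + 4·13 + 29)/6 = 90/6 = 15; σ²_D = ((29−9)/6)² = 11.111

Forward pass:
ES_A = 0; EF_A = 12
ES_B = 12; EF_B = 12+6 = 18
ES_C = 12; EF_C = 12+11 = 23
ES_D = max(EF_B=18, EF_C=23) = 23; EF_D = 23+15 = 38
Expected project duration μ = 38 days. Critical path: A → C → D.

Variance along critical path = 1.778 + 1.000 + 11.111 = 13.889; σ = 3.727 days.
D = μ + z·σ = 38 + 0.842·3.727 = 41.1 days

41.1 days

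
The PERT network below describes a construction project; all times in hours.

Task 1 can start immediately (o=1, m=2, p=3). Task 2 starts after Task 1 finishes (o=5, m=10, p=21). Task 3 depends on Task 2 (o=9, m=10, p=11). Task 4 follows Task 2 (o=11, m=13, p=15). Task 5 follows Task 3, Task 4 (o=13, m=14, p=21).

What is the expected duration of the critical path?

41 hours

te_Task 1 = (1 + 4·2 + 3)/6 = 12/6 = 2
te_Task 2 = (5 + 4·10 + 21)/6 = 66/6 = 11
te_Task 3 = (9 + 4·10 + 11)/6 = 60/6 = 10
te_Task 4 = (11 + 4·13 + 15)/6 = 78/6 = 13
te_Task 5 = (13 + 4·14 + 21)/6 = 90/6 = 15

Forward pass:
ES_Task 1 = 0; EF_Task 1 = 2
ES_Task 2 = 2; EF_Task 2 = 2+11 = 13
ES_Task 3 = 13; EF_Task 3 = 13+10 = 23
ES_Task 4 = 13; EF_Task 4 = 13+13 = 26
ES_Task 5 = max(EF_Task 3=23, EF_Task 4=26) = 26; EF_Task 5 = 26+15 = 41
Expected project duration μ = 41 hours. Critical path: Task 1 → Task 2 → Task 4 → Task 5.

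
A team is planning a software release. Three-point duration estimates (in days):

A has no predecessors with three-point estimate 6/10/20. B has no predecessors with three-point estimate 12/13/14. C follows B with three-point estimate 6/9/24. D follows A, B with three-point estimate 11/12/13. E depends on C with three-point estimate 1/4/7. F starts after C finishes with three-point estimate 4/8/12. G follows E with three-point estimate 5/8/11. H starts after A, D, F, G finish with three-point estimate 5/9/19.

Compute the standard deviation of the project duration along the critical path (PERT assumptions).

te_A = (6 + 4·10 + 20)/6 = 66/6 = 11; σ²_A = ((20−6)/6)² = 5.444
te_B = (12 + 4·13 + 14)/6 = 78/6 = 13; σ²_B = ((14−12)/6)² = 0.111
te_C = (6 + 4·9 + 24)/6 = 66/6 = 11; σ²_C = ((24−6)/6)² = 9.000
te_D = (11 + 4·12 + 13)/6 = 72/6 = 12; σ²_D = ((13−11)/6)² = 0.111
te_E = (1 + 4·4 + 7)/6 = 24/6 = 4; σ²_E = ((7−1)/6)² = 1.000
te_F = (4 + 4·8 + 12)/6 = 48/6 = 8; σ²_F = ((12−4)/6)² = 1.778
te_G = (5 + 4·8 + 11)/6 = 48/6 = 8; σ²_G = ((11−5)/6)² = 1.000
te_H = (5 + 4·9 + 19)/6 = 60/6 = 10; σ²_H = ((19−5)/6)² = 5.444

Forward pass:
ES_A = 0; EF_A = 11
ES_B = 0; EF_B = 13
ES_C = 13; EF_C = 13+11 = 24
ES_D = max(EF_A=11, EF_B=13) = 13; EF_D = 13+12 = 25
ES_E = 24; EF_E = 24+4 = 28
ES_F = 24; EF_F = 24+8 = 32
ES_G = 28; EF_G = 28+8 = 36
ES_H = max(EF_A=11, EF_D=25, EF_F=32, EF_G=36) = 36; EF_H = 36+10 = 46
Expected project duration μ = 46 days. Critical path: B → C → E → G → H.

Variance along critical path = 0.111 + 9.000 + 1.000 + 1.000 + 5.444 = 16.556
σ = √16.556 = 4.069 days

4.07 days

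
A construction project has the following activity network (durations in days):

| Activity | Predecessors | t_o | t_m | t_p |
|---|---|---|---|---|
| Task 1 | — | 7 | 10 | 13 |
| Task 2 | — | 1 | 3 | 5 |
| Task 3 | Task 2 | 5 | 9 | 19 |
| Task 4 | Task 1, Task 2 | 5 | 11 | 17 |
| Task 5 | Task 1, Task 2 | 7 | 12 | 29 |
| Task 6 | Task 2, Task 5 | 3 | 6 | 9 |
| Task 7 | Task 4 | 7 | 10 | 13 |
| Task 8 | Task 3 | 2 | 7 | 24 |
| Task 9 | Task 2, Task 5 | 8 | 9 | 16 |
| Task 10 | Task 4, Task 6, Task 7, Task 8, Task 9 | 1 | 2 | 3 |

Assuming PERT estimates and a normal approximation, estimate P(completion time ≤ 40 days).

te_Task 1 = (7 + 4·10 + 13)/6 = 60/6 = 10; σ²_Task 1 = ((13−7)/6)² = 1.000
te_Task 2 = (1 + 4·3 + 5)/6 = 18/6 = 3; σ²_Task 2 = ((5−1)/6)² = 0.444
te_Task 3 = (5 + 4·9 + 19)/6 = 60/6 = 10; σ²_Task 3 = ((19−5)/6)² = 5.444
te_Task 4 = (5 + 4·11 + 17)/6 = 66/6 = 11; σ²_Task 4 = ((17−5)/6)² = 4.000
te_Task 5 = (7 + 4·12 + 29)/6 = 84/6 = 14; σ²_Task 5 = ((29−7)/6)² = 13.444
te_Task 6 = (3 + 4·6 + 9)/6 = 36/6 = 6; σ²_Task 6 = ((9−3)/6)² = 1.000
te_Task 7 = (7 + 4·10 + 13)/6 = 60/6 = 10; σ²_Task 7 = ((13−7)/6)² = 1.000
te_Task 8 = (2 + 4·7 + 24)/6 = 54/6 = 9; σ²_Task 8 = ((24−2)/6)² = 13.444
te_Task 9 = (8 + 4·9 + 16)/6 = 60/6 = 10; σ²_Task 9 = ((16−8)/6)² = 1.778
te_Task 10 = (1 + 4·2 + 3)/6 = 12/6 = 2; σ²_Task 10 = ((3−1)/6)² = 0.111

Forward pass:
ES_Task 1 = 0; EF_Task 1 = 10
ES_Task 2 = 0; EF_Task 2 = 3
ES_Task 3 = 3; EF_Task 3 = 3+10 = 13
ES_Task 4 = max(EF_Task 1=10, EF_Task 2=3) = 10; EF_Task 4 = 10+11 = 21
ES_Task 5 = max(EF_Task 1=10, EF_Task 2=3) = 10; EF_Task 5 = 10+14 = 24
ES_Task 6 = max(EF_Task 2=3, EF_Task 5=24) = 24; EF_Task 6 = 24+6 = 30
ES_Task 7 = 21; EF_Task 7 = 21+10 = 31
ES_Task 8 = 13; EF_Task 8 = 13+9 = 22
ES_Task 9 = max(EF_Task 2=3, EF_Task 5=24) = 24; EF_Task 9 = 24+10 = 34
ES_Task 10 = max(EF_Task 4=21, EF_Task 6=30, EF_Task 7=31, EF_Task 8=22, EF_Task 9=34) = 34; EF_Task 10 = 34+2 = 36
Expected project duration μ = 36 days. Critical path: Task 1 → Task 5 → Task 9 → Task 10.

Variance along critical path = 1.000 + 13.444 + 1.778 + 0.111 = 16.333; σ = √16.333 = 4.041 days.
Z = (40 − 36) / 4.041 = 0.990
P(T ≤ 40) = Φ(0.990) ≈ 0.839

0.839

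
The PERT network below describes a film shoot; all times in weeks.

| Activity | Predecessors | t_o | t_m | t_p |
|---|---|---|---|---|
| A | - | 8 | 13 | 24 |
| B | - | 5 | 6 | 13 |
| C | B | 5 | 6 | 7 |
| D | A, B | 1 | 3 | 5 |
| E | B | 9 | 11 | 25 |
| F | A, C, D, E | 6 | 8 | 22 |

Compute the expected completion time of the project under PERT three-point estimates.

30 weeks

te_A = (8 + 4·13 + 24)/6 = 84/6 = 14
te_B = (5 + 4·6 + 13)/6 = 42/6 = 7
te_C = (5 + 4·6 + 7)/6 = 36/6 = 6
te_D = (1 + 4·3 + 5)/6 = 18/6 = 3
te_E = (9 + 4·11 + 25)/6 = 78/6 = 13
te_F = (6 + 4·8 + 22)/6 = 60/6 = 10

Forward pass:
ES_A = 0; EF_A = 14
ES_B = 0; EF_B = 7
ES_C = 7; EF_C = 7+6 = 13
ES_D = max(EF_A=14, EF_B=7) = 14; EF_D = 14+3 = 17
ES_E = 7; EF_E = 7+13 = 20
ES_F = max(EF_A=14, EF_C=13, EF_D=17, EF_E=20) = 20; EF_F = 20+10 = 30
Expected project duration μ = 30 weeks. Critical path: B → E → F.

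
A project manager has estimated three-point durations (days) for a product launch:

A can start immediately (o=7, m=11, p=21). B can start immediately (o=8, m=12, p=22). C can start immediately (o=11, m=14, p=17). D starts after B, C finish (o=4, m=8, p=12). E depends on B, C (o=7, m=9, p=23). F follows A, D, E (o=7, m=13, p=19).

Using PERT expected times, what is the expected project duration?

38 days

te_A = (7 + 4·11 + 21)/6 = 72/6 = 12
te_B = (8 + 4·12 + 22)/6 = 78/6 = 13
te_C = (11 + 4·14 + 17)/6 = 84/6 = 14
te_D = (4 + 4·8 + 12)/6 = 48/6 = 8
te_E = (7 + 4·9 + 23)/6 = 66/6 = 11
te_F = (7 + 4·13 + 19)/6 = 78/6 = 13

Forward pass:
ES_A = 0; EF_A = 12
ES_B = 0; EF_B = 13
ES_C = 0; EF_C = 14
ES_D = max(EF_B=13, EF_C=14) = 14; EF_D = 14+8 = 22
ES_E = max(EF_B=13, EF_C=14) = 14; EF_E = 14+11 = 25
ES_F = max(EF_A=12, EF_D=22, EF_E=25) = 25; EF_F = 25+13 = 38
Expected project duration μ = 38 days. Critical path: C → E → F.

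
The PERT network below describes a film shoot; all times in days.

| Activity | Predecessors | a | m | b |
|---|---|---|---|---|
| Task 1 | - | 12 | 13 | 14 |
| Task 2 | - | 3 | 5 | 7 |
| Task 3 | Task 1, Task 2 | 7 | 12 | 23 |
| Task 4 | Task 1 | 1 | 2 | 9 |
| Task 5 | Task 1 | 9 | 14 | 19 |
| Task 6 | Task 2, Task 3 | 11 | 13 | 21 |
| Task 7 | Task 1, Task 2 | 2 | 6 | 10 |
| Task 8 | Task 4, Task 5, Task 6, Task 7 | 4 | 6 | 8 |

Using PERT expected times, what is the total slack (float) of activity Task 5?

te_Task 1 = (12 + 4·13 + 14)/6 = 78/6 = 13
te_Task 2 = (3 + 4·5 + 7)/6 = 30/6 = 5
te_Task 3 = (7 + 4·12 + 23)/6 = 78/6 = 13
te_Task 4 = (1 + 4·2 + 9)/6 = 18/6 = 3
te_Task 5 = (9 + 4·14 + 19)/6 = 84/6 = 14
te_Task 6 = (11 + 4·13 + 21)/6 = 84/6 = 14
te_Task 7 = (2 + 4·6 + 10)/6 = 36/6 = 6
te_Task 8 = (4 + 4·6 + 8)/6 = 36/6 = 6

Forward pass:
ES_Task 1 = 0; EF_Task 1 = 13
ES_Task 2 = 0; EF_Task 2 = 5
ES_Task 3 = max(EF_Task 1=13, EF_Task 2=5) = 13; EF_Task 3 = 13+13 = 26
ES_Task 4 = 13; EF_Task 4 = 13+3 = 16
ES_Task 5 = 13; EF_Task 5 = 13+14 = 27
ES_Task 6 = max(EF_Task 2=5, EF_Task 3=26) = 26; EF_Task 6 = 26+14 = 40
ES_Task 7 = max(EF_Task 1=13, EF_Task 2=5) = 13; EF_Task 7 = 13+6 = 19
ES_Task 8 = max(EF_Task 4=16, EF_Task 5=27, EF_Task 6=40, EF_Task 7=19) = 40; EF_Task 8 = 40+6 = 46
Expected project duration μ = 46 days. Critical path: Task 1 → Task 3 → Task 6 → Task 8.

Backward pass:
LF_Task 8 = 46; LS_Task 8 = 46−6 = 40
LF_Task 7 = LS_Task 8 = 40; LS_Task 7 = 40−6 = 34
LF_Task 6 = LS_Task 8 = 40; LS_Task 6 = 40−14 = 26
LF_Task 5 = LS_Task 8 = 40; LS_Task 5 = 40−14 = 26
LF_Task 4 = LS_Task 8 = 40; LS_Task 4 = 40−3 = 37
LF_Task 3 = LS_Task 6 = 26; LS_Task 3 = 26−13 = 13
LF_Task 2 = min(LS_Task 3=13, LS_Task 6=26, LS_Task 7=34) = 13; LS_Task 2 = 13−5 = 8
LF_Task 1 = min(LS_Task 3=13, LS_Task 4=37, LS_Task 5=26, LS_Task 7=34) = 13; LS_Task 1 = 13−13 = 0
Slack_Task 5 = LS_Task 5 − ES_Task 5 = 26 − 13 = 13

13 days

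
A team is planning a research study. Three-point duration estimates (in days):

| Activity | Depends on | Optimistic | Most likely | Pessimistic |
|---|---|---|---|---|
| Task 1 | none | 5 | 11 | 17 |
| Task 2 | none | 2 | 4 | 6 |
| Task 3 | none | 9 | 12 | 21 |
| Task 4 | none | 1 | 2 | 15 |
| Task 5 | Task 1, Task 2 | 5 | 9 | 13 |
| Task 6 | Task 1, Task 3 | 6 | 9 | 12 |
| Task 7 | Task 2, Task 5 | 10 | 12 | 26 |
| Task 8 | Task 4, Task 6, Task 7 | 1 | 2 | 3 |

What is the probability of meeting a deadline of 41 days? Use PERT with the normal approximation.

te_Task 1 = (5 + 4·11 + 17)/6 = 66/6 = 11; σ²_Task 1 = ((17−5)/6)² = 4.000
te_Task 2 = (2 + 4·4 + 6)/6 = 24/6 = 4; σ²_Task 2 = ((6−2)/6)² = 0.444
te_Task 3 = (9 + 4·12 + 21)/6 = 78/6 = 13; σ²_Task 3 = ((21−9)/6)² = 4.000
te_Task 4 = (1 + 4·2 + 15)/6 = 24/6 = 4; σ²_Task 4 = ((15−1)/6)² = 5.444
te_Task 5 = (5 + 4·9 + 13)/6 = 54/6 = 9; σ²_Task 5 = ((13−5)/6)² = 1.778
te_Task 6 = (6 + 4·9 + 12)/6 = 54/6 = 9; σ²_Task 6 = ((12−6)/6)² = 1.000
te_Task 7 = (10 + 4·12 + 26)/6 = 84/6 = 14; σ²_Task 7 = ((26−10)/6)² = 7.111
te_Task 8 = (1 + 4·2 + 3)/6 = 12/6 = 2; σ²_Task 8 = ((3−1)/6)² = 0.111

Forward pass:
ES_Task 1 = 0; EF_Task 1 = 11
ES_Task 2 = 0; EF_Task 2 = 4
ES_Task 3 = 0; EF_Task 3 = 13
ES_Task 4 = 0; EF_Task 4 = 4
ES_Task 5 = max(EF_Task 1=11, EF_Task 2=4) = 11; EF_Task 5 = 11+9 = 20
ES_Task 6 = max(EF_Task 1=11, EF_Task 3=13) = 13; EF_Task 6 = 13+9 = 22
ES_Task 7 = max(EF_Task 2=4, EF_Task 5=20) = 20; EF_Task 7 = 20+14 = 34
ES_Task 8 = max(EF_Task 4=4, EF_Task 6=22, EF_Task 7=34) = 34; EF_Task 8 = 34+2 = 36
Expected project duration μ = 36 days. Critical path: Task 1 → Task 5 → Task 7 → Task 8.

Variance along critical path = 4.000 + 1.778 + 7.111 + 0.111 = 13.000; σ = √13.000 = 3.606 days.
Z = (41 − 36) / 3.606 = 1.387
P(T ≤ 41) = Φ(1.387) ≈ 0.917

0.917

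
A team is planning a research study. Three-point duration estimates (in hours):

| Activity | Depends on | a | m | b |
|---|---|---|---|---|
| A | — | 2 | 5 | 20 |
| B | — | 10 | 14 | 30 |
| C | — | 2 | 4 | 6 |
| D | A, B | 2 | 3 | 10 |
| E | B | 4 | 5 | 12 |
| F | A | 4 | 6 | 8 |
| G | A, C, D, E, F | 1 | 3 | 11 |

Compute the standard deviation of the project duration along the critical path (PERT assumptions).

te_A = (2 + 4·5 + 20)/6 = 42/6 = 7; σ²_A = ((20−2)/6)² = 9.000
te_B = (10 + 4·14 + 30)/6 = 96/6 = 16; σ²_B = ((30−10)/6)² = 11.111
te_C = (2 + 4·4 + 6)/6 = 24/6 = 4; σ²_C = ((6−2)/6)² = 0.444
te_D = (2 + 4·3 + 10)/6 = 24/6 = 4; σ²_D = ((10−2)/6)² = 1.778
te_E = (4 + 4·5 + 12)/6 = 36/6 = 6; σ²_E = ((12−4)/6)² = 1.778
te_F = (4 + 4·6 + 8)/6 = 36/6 = 6; σ²_F = ((8−4)/6)² = 0.444
te_G = (1 + 4·3 + 11)/6 = 24/6 = 4; σ²_G = ((11−1)/6)² = 2.778

Forward pass:
ES_A = 0; EF_A = 7
ES_B = 0; EF_B = 16
ES_C = 0; EF_C = 4
ES_D = max(EF_A=7, EF_B=16) = 16; EF_D = 16+4 = 20
ES_E = 16; EF_E = 16+6 = 22
ES_F = 7; EF_F = 7+6 = 13
ES_G = max(EF_A=7, EF_C=4, EF_D=20, EF_E=22, EF_F=13) = 22; EF_G = 22+4 = 26
Expected project duration μ = 26 hours. Critical path: B → E → G.

Variance along critical path = 11.111 + 1.778 + 2.778 = 15.667
σ = √15.667 = 3.958 hours

3.96 hours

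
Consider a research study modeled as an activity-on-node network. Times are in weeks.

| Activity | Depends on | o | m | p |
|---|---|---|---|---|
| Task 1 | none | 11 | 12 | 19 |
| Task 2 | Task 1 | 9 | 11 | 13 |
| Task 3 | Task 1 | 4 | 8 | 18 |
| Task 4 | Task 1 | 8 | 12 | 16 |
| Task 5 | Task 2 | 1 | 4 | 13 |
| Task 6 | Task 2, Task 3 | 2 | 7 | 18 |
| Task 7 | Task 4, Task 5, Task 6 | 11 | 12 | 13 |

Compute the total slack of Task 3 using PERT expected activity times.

2 weeks

te_Task 1 = (11 + 4·12 + 19)/6 = 78/6 = 13
te_Task 2 = (9 + 4·11 + 13)/6 = 66/6 = 11
te_Task 3 = (4 + 4·8 + 18)/6 = 54/6 = 9
te_Task 4 = (8 + 4·12 + 16)/6 = 72/6 = 12
te_Task 5 = (1 + 4·4 + 13)/6 = 30/6 = 5
te_Task 6 = (2 + 4·7 + 18)/6 = 48/6 = 8
te_Task 7 = (11 + 4·12 + 13)/6 = 72/6 = 12

Forward pass:
ES_Task 1 = 0; EF_Task 1 = 13
ES_Task 2 = 13; EF_Task 2 = 13+11 = 24
ES_Task 3 = 13; EF_Task 3 = 13+9 = 22
ES_Task 4 = 13; EF_Task 4 = 13+12 = 25
ES_Task 5 = 24; EF_Task 5 = 24+5 = 29
ES_Task 6 = max(EF_Task 2=24, EF_Task 3=22) = 24; EF_Task 6 = 24+8 = 32
ES_Task 7 = max(EF_Task 4=25, EF_Task 5=29, EF_Task 6=32) = 32; EF_Task 7 = 32+12 = 44
Expected project duration μ = 44 weeks. Critical path: Task 1 → Task 2 → Task 6 → Task 7.

Backward pass:
LF_Task 7 = 44; LS_Task 7 = 44−12 = 32
LF_Task 6 = LS_Task 7 = 32; LS_Task 6 = 32−8 = 24
LF_Task 5 = LS_Task 7 = 32; LS_Task 5 = 32−5 = 27
LF_Task 4 = LS_Task 7 = 32; LS_Task 4 = 32−12 = 20
LF_Task 3 = LS_Task 6 = 24; LS_Task 3 = 24−9 = 15
LF_Task 2 = min(LS_Task 5=27, LS_Task 6=24) = 24; LS_Task 2 = 24−11 = 13
LF_Task 1 = min(LS_Task 2=13, LS_Task 3=15, LS_Task 4=20) = 13; LS_Task 1 = 13−13 = 0
Slack_Task 3 = LS_Task 3 − ES_Task 3 = 15 − 13 = 2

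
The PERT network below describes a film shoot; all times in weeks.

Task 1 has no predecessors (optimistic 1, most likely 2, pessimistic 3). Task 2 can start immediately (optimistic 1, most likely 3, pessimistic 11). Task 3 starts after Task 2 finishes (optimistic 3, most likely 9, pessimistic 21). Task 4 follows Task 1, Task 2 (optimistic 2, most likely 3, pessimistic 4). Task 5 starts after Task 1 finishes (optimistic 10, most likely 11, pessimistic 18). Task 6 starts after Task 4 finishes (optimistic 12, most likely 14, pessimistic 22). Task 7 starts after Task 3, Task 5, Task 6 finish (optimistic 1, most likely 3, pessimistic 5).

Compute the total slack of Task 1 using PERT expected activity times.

2 weeks

te_Task 1 = (1 + 4·2 + 3)/6 = 12/6 = 2
te_Task 2 = (1 + 4·3 + 11)/6 = 24/6 = 4
te_Task 3 = (3 + 4·9 + 21)/6 = 60/6 = 10
te_Task 4 = (2 + 4·3 + 4)/6 = 18/6 = 3
te_Task 5 = (10 + 4·11 + 18)/6 = 72/6 = 12
te_Task 6 = (12 + 4·14 + 22)/6 = 90/6 = 15
te_Task 7 = (1 + 4·3 + 5)/6 = 18/6 = 3

Forward pass:
ES_Task 1 = 0; EF_Task 1 = 2
ES_Task 2 = 0; EF_Task 2 = 4
ES_Task 3 = 4; EF_Task 3 = 4+10 = 14
ES_Task 4 = max(EF_Task 1=2, EF_Task 2=4) = 4; EF_Task 4 = 4+3 = 7
ES_Task 5 = 2; EF_Task 5 = 2+12 = 14
ES_Task 6 = 7; EF_Task 6 = 7+15 = 22
ES_Task 7 = max(EF_Task 3=14, EF_Task 5=14, EF_Task 6=22) = 22; EF_Task 7 = 22+3 = 25
Expected project duration μ = 25 weeks. Critical path: Task 2 → Task 4 → Task 6 → Task 7.

Backward pass:
LF_Task 7 = 25; LS_Task 7 = 25−3 = 22
LF_Task 6 = LS_Task 7 = 22; LS_Task 6 = 22−15 = 7
LF_Task 5 = LS_Task 7 = 22; LS_Task 5 = 22−12 = 10
LF_Task 4 = LS_Task 6 = 7; LS_Task 4 = 7−3 = 4
LF_Task 3 = LS_Task 7 = 22; LS_Task 3 = 22−10 = 12
LF_Task 2 = min(LS_Task 3=12, LS_Task 4=4) = 4; LS_Task 2 = 4−4 = 0
LF_Task 1 = min(LS_Task 4=4, LS_Task 5=10) = 4; LS_Task 1 = 4−2 = 2
Slack_Task 1 = LS_Task 1 − ES_Task 1 = 2 − 0 = 2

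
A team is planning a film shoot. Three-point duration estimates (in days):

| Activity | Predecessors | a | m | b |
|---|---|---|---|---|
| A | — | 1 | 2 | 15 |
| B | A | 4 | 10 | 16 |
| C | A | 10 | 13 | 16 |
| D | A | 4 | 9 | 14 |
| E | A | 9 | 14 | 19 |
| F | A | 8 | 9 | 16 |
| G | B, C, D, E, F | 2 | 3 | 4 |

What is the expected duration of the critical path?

21 days

te_A = (1 + 4·2 + 15)/6 = 24/6 = 4
te_B = (4 + 4·10 + 16)/6 = 60/6 = 10
te_C = (10 + 4·13 + 16)/6 = 78/6 = 13
te_D = (4 + 4·9 + 14)/6 = 54/6 = 9
te_E = (9 + 4·14 + 19)/6 = 84/6 = 14
te_F = (8 + 4·9 + 16)/6 = 60/6 = 10
te_G = (2 + 4·3 + 4)/6 = 18/6 = 3

Forward pass:
ES_A = 0; EF_A = 4
ES_B = 4; EF_B = 4+10 = 14
ES_C = 4; EF_C = 4+13 = 17
ES_D = 4; EF_D = 4+9 = 13
ES_E = 4; EF_E = 4+14 = 18
ES_F = 4; EF_F = 4+10 = 14
ES_G = max(EF_B=14, EF_C=17, EF_D=13, EF_E=18, EF_F=14) = 18; EF_G = 18+3 = 21
Expected project duration μ = 21 days. Critical path: A → E → G.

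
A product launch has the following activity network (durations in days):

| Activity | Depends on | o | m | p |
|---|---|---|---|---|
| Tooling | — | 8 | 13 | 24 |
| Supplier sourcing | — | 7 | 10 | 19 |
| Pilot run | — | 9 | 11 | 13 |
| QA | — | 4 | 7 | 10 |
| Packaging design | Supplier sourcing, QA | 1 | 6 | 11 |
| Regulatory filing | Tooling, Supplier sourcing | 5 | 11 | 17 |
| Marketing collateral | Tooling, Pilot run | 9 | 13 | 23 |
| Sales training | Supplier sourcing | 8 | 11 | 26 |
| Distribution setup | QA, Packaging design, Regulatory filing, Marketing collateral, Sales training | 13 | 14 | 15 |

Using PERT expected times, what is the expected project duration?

42 days

te_Tooling = (8 + 4·13 + 24)/6 = 84/6 = 14
te_Supplier sourcing = (7 + 4·10 + 19)/6 = 66/6 = 11
te_Pilot run = (9 + 4·11 + 13)/6 = 66/6 = 11
te_QA = (4 + 4·7 + 10)/6 = 42/6 = 7
te_Packaging design = (1 + 4·6 + 11)/6 = 36/6 = 6
te_Regulatory filing = (5 + 4·11 + 17)/6 = 66/6 = 11
te_Marketing collateral = (9 + 4·13 + 23)/6 = 84/6 = 14
te_Sales training = (8 + 4·11 + 26)/6 = 78/6 = 13
te_Distribution setup = (13 + 4·14 + 15)/6 = 84/6 = 14

Forward pass:
ES_Tooling = 0; EF_Tooling = 14
ES_Supplier sourcing = 0; EF_Supplier sourcing = 11
ES_Pilot run = 0; EF_Pilot run = 11
ES_QA = 0; EF_QA = 7
ES_Packaging design = max(EF_Supplier sourcing=11, EF_QA=7) = 11; EF_Packaging design = 11+6 = 17
ES_Regulatory filing = max(EF_Tooling=14, EF_Supplier sourcing=11) = 14; EF_Regulatory filing = 14+11 = 25
ES_Marketing collateral = max(EF_Tooling=14, EF_Pilot run=11) = 14; EF_Marketing collateral = 14+14 = 28
ES_Sales training = 11; EF_Sales training = 11+13 = 24
ES_Distribution setup = max(EF_QA=7, EF_Packaging design=17, EF_Regulatory filing=25, EF_Marketing collateral=28, EF_Sales training=24) = 28; EF_Distribution setup = 28+14 = 42
Expected project duration μ = 42 days. Critical path: Tooling → Marketing collateral → Distribution setup.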